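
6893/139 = 6893/139 = 49.59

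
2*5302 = 10604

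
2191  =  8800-6609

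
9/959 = 9/959 =0.01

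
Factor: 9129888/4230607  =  2^5*3^3*29^( - 1)*113^( - 1)*1291^( - 1)* 10567^1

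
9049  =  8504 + 545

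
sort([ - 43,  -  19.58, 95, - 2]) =[ - 43, - 19.58,-2, 95] 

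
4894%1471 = 481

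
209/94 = 2 + 21/94 = 2.22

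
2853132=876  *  3257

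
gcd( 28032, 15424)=64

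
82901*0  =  0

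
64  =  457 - 393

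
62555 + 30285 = 92840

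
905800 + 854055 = 1759855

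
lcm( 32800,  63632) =3181600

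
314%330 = 314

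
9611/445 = 21 + 266/445= 21.60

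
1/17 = 1/17 = 0.06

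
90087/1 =90087 = 90087.00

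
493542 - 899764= - 406222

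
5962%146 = 122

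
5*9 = 45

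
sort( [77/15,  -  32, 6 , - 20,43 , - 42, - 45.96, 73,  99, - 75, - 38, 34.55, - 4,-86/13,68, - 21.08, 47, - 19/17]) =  [-75 , - 45.96,- 42, - 38, - 32, - 21.08,  -  20, - 86/13 , - 4, - 19/17, 77/15, 6,34.55, 43,47,68,73,99 ]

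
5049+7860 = 12909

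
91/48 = 1  +  43/48 = 1.90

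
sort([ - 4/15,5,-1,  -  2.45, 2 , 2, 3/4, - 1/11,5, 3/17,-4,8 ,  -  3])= [  -  4,-3,-2.45, - 1 , - 4/15, -1/11,3/17,3/4,2,2, 5,5, 8 ]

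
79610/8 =39805/4 = 9951.25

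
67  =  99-32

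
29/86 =29/86  =  0.34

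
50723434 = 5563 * 9118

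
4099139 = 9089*451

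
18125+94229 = 112354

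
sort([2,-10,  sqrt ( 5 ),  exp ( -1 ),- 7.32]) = [ - 10, - 7.32,  exp(- 1 ), 2,  sqrt(5 )]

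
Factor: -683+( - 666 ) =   -  1349 = - 19^1*71^1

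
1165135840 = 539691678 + 625444162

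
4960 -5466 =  - 506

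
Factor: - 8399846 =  - 2^1*7^1*13^1 * 46153^1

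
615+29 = 644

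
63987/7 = 9141 = 9141.00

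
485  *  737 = 357445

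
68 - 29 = 39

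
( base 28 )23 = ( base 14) 43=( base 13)47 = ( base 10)59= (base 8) 73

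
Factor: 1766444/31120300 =5^(-2 )*41^1*10771^1 * 311203^(-1) = 441611/7780075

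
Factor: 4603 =4603^1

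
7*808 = 5656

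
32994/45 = 733 +1/5 =733.20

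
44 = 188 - 144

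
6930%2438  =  2054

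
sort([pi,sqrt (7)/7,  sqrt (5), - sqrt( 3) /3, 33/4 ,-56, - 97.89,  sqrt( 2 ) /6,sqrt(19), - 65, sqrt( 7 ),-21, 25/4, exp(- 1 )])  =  [-97.89,-65,-56, - 21, - sqrt(3 )/3, sqrt(2 ) /6, exp (-1), sqrt( 7 ) /7 , sqrt( 5),sqrt(7), pi, sqrt( 19 ), 25/4, 33/4]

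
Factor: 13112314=2^1*131^1*50047^1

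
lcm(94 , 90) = 4230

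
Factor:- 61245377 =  -61245377^1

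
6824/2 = 3412=3412.00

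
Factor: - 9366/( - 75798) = 1561/12633 = 3^( -1)*7^1 * 223^1 * 4211^ ( - 1 ) 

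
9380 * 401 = 3761380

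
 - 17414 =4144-21558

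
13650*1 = 13650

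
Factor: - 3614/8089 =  - 2^1*13^1*139^1*8089^( - 1 ) 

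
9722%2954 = 860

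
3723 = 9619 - 5896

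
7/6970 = 7/6970=0.00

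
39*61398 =2394522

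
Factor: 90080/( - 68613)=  - 2^5  *  3^(-1) *5^1*563^1*22871^( - 1) 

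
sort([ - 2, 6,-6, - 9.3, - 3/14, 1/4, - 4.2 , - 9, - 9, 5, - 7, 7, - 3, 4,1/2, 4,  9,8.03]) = [ -9.3, - 9,-9 , - 7, - 6, - 4.2, - 3, - 2, - 3/14,  1/4,  1/2, 4, 4,5,6, 7 , 8.03,9] 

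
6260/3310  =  626/331 = 1.89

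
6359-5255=1104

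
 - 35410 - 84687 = -120097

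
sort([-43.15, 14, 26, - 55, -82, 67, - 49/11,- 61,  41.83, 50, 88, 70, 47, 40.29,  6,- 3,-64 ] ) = [ - 82, - 64,-61  , - 55,-43.15,-49/11, - 3, 6, 14, 26,40.29,41.83, 47, 50,67, 70, 88]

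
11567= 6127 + 5440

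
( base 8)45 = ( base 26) 1b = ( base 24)1d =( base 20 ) 1h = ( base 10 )37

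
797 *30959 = 24674323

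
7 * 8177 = 57239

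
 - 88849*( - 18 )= 1599282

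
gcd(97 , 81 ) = 1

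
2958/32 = 92 + 7/16=   92.44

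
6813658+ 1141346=7955004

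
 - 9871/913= - 9871/913 = - 10.81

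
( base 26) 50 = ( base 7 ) 244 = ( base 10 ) 130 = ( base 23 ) 5F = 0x82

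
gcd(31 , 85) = 1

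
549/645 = 183/215 = 0.85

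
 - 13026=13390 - 26416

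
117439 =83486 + 33953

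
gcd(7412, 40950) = 2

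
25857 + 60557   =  86414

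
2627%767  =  326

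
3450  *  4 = 13800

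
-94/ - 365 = 94/365 = 0.26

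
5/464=5/464 = 0.01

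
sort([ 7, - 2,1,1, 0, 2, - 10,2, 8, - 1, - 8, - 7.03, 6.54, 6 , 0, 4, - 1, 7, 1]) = [ - 10 ,-8,-7.03,-2, - 1 ,- 1,0, 0,1, 1,1, 2, 2, 4,6, 6.54,  7,7  ,  8]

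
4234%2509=1725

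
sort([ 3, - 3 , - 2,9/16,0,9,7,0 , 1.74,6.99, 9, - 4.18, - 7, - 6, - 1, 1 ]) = [ - 7,  -  6, - 4.18, - 3,-2, - 1, 0,0,9/16,  1,1.74,3, 6.99,7,  9,9 ]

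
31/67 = 31/67 = 0.46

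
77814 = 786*99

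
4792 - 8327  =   - 3535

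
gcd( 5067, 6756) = 1689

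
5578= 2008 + 3570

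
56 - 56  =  0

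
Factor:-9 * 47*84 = -2^2 * 3^3*7^1*47^1 = - 35532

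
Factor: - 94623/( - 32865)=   5^( - 1)*7^( - 1 )*313^(-1)*31541^1 = 31541/10955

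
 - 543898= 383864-927762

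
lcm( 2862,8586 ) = 8586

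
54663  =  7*7809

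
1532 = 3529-1997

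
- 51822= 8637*( - 6 ) 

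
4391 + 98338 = 102729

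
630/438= 1  +  32/73 = 1.44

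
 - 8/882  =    -  1 + 437/441=- 0.01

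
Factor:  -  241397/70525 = -599/175=- 5^( - 2)*7^(-1)*599^1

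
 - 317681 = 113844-431525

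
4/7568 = 1/1892 = 0.00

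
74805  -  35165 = 39640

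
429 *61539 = 26400231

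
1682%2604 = 1682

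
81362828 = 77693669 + 3669159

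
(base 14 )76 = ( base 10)104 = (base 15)6e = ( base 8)150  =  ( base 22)4g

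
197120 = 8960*22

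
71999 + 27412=99411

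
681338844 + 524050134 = 1205388978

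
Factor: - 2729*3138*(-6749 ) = 2^1*3^1*17^1*397^1 *523^1*2729^1 = 57795749898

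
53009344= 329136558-276127214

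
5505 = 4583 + 922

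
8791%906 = 637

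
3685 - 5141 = -1456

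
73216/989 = 73216/989=74.03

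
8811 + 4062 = 12873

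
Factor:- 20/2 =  - 2^1*5^1 = -10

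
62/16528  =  31/8264 =0.00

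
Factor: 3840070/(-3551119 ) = - 295390/273163 =- 2^1*5^1*11^ (-1) *19^( - 1)* 109^1 * 271^1*  1307^( - 1)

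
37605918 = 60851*618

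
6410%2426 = 1558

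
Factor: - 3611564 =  -2^2*11^1 * 79^1 * 1039^1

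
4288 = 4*1072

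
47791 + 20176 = 67967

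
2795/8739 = 2795/8739 = 0.32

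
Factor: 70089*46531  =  3261311259 =3^1*19^1*31^1*61^1 * 79^1*383^1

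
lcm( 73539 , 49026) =147078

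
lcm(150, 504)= 12600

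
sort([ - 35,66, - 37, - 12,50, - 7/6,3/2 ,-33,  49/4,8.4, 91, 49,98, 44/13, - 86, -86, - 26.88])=[ - 86,- 86 , - 37, - 35,-33,  -  26.88, - 12, - 7/6,3/2, 44/13, 8.4, 49/4, 49, 50, 66,  91,98]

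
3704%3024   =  680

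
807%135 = 132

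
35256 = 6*5876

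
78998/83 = 951 + 65/83 = 951.78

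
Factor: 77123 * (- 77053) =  - 29^1*233^1 *331^1*2657^1 = - 5942558519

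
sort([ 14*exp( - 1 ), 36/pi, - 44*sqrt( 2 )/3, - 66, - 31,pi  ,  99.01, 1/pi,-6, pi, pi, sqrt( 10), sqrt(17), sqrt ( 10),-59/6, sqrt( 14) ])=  [ - 66,  -  31,- 44 * sqrt( 2) /3, -59/6 ,-6, 1/pi, pi, pi,pi, sqrt(10), sqrt( 10),sqrt( 14 ), sqrt( 17), 14*exp ( - 1), 36/pi, 99.01 ] 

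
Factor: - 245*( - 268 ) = 65660 = 2^2*5^1*7^2*67^1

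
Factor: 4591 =4591^1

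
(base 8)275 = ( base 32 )5T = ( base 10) 189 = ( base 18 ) a9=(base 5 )1224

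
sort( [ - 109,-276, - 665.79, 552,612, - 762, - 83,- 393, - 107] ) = [ - 762, - 665.79, - 393, - 276, - 109, - 107,-83, 552,612] 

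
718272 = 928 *774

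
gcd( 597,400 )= 1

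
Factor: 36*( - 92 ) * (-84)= 278208 = 2^6 * 3^3*7^1*23^1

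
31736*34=1079024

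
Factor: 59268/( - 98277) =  - 19756/32759= - 2^2*11^1*17^( - 1)*41^( - 1) * 47^(-1)*449^1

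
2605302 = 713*3654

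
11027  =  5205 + 5822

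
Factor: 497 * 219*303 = 32979429= 3^2*7^1 * 71^1*73^1*101^1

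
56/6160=1/110 = 0.01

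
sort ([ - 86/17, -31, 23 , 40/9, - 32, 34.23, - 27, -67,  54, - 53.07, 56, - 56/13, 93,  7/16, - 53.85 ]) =[-67, - 53.85,-53.07, - 32, - 31 , - 27, - 86/17, - 56/13,7/16, 40/9, 23,34.23,54, 56,93]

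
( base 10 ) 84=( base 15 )59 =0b1010100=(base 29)2q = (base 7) 150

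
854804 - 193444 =661360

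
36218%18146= 18072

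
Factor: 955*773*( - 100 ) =- 73821500 = - 2^2*5^3 * 191^1*773^1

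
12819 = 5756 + 7063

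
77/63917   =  11/9131 = 0.00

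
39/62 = 39/62 = 0.63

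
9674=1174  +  8500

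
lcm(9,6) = 18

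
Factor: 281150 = 2^1*5^2*5623^1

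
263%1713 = 263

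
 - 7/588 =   -  1 + 83/84= - 0.01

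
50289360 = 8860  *5676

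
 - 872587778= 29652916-902240694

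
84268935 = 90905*927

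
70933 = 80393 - 9460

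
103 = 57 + 46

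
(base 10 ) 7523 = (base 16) 1d63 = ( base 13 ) 3569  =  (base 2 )1110101100011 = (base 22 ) FBL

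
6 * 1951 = 11706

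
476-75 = 401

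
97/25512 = 97/25512 = 0.00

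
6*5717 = 34302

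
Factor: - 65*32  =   - 2^5*5^1*13^1 = - 2080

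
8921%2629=1034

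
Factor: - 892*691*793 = -488782996 = - 2^2*13^1*61^1*223^1*691^1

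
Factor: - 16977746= - 2^1 * 37^1 * 313^1 * 733^1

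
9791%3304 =3183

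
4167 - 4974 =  - 807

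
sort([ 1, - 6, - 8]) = [ - 8 , - 6,1 ]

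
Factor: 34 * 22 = 748 = 2^2 * 11^1*17^1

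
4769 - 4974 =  - 205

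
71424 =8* 8928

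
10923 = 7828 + 3095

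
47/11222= 47/11222=0.00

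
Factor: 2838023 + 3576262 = 6414285= 3^1*5^1  *  427619^1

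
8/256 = 1/32 = 0.03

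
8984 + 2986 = 11970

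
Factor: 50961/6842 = 2^(-1)*3^1*11^ ( - 1) * 311^(-1 )*16987^1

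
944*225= 212400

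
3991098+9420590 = 13411688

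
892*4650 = 4147800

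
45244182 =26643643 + 18600539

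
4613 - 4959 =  -346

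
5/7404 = 5/7404 = 0.00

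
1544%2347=1544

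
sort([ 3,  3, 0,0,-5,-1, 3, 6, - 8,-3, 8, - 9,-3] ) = [ - 9,-8,-5,-3,-3, - 1,0 , 0, 3,3, 3 , 6,8]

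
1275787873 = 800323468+475464405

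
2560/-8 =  - 320/1  =  - 320.00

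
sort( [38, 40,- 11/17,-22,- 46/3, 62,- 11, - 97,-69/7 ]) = [-97, - 22, - 46/3, - 11, - 69/7,  -  11/17,38, 40,62]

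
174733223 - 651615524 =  - 476882301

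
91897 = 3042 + 88855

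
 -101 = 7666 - 7767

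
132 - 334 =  -202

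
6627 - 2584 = 4043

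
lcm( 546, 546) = 546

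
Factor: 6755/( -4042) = -2^(-1 )* 5^1*7^1 * 43^( - 1)*47^( - 1 )*193^1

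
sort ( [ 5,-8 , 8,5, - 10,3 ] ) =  [ - 10, - 8,3,5,5,8]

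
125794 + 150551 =276345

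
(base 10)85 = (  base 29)2R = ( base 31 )2n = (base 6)221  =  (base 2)1010101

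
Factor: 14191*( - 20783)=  - 294931553= - 7^1*23^1*617^1*2969^1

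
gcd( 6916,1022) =14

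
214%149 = 65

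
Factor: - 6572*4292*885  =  - 2^4*3^1*5^1*29^1*31^1 * 37^1*53^1 * 59^1  =  - 24963216240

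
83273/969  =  85 + 908/969  =  85.94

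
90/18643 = 90/18643 = 0.00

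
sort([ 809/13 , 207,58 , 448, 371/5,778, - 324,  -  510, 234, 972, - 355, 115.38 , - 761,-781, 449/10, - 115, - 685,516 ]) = [-781, - 761, - 685, - 510,-355, - 324, - 115,449/10, 58,  809/13 , 371/5 , 115.38,207, 234,448 , 516, 778 , 972]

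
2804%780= 464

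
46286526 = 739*62634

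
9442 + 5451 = 14893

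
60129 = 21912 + 38217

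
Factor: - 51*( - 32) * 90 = 2^6*3^3*5^1*17^1 = 146880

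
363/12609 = 121/4203 = 0.03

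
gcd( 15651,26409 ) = 3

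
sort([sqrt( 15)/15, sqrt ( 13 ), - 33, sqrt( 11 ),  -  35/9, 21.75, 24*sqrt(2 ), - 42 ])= [ - 42, - 33, - 35/9, sqrt( 15) /15, sqrt( 11),sqrt( 13),21.75,24*sqrt( 2) ] 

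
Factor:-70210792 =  - 2^3*8776349^1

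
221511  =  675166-453655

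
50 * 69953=3497650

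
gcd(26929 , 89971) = 7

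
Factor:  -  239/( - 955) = 5^( - 1 )*191^( -1 )*239^1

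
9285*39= 362115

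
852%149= 107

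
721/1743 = 103/249 = 0.41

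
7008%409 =55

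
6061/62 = 6061/62 = 97.76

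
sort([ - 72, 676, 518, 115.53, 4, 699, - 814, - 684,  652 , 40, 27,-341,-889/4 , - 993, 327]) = [ - 993, - 814, - 684, - 341, - 889/4, - 72, 4, 27, 40,115.53,  327, 518, 652, 676, 699]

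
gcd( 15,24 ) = 3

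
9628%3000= 628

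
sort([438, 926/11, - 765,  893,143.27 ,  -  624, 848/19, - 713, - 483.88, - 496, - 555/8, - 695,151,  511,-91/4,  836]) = [ - 765, - 713,-695, - 624, - 496,-483.88, - 555/8, - 91/4, 848/19,926/11, 143.27, 151 , 438, 511  ,  836,893] 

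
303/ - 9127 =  - 303/9127 = -  0.03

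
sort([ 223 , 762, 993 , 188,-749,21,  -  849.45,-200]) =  [-849.45,-749, - 200,  21,188, 223,762, 993]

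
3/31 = 3/31 = 0.10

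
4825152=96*50262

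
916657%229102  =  249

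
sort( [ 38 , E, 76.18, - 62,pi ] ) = [ -62, E, pi,38, 76.18]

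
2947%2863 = 84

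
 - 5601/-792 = 7 + 19/264  =  7.07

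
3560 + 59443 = 63003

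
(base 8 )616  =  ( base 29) dl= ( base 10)398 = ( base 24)GE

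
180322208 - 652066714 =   -  471744506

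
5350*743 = 3975050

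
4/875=4/875 = 0.00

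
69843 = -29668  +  99511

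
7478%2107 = 1157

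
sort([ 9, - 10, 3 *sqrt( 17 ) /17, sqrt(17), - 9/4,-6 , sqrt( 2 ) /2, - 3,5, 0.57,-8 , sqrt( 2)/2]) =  [ - 10 , - 8, - 6,-3, - 9/4, 0.57, sqrt(2)/2, sqrt( 2) /2,3 * sqrt(17)/17, sqrt(17 ) , 5,  9 ] 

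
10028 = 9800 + 228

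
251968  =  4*62992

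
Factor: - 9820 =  - 2^2*5^1 *491^1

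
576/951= 192/317 = 0.61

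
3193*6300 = 20115900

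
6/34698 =1/5783 = 0.00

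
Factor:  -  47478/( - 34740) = 41/30 = 2^(-1 )*3^ ( - 1 )*5^(-1 )*41^1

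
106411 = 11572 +94839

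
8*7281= 58248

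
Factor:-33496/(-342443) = 2^3*53^1*73^(-1)*79^1*4691^ ( - 1)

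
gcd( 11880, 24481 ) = 1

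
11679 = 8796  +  2883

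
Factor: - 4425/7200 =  - 59/96 = - 2^( - 5 )*3^( - 1)* 59^1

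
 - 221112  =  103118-324230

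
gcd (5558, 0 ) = 5558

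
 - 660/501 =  - 2+114/167 = - 1.32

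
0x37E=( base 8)1576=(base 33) R3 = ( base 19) 291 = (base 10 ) 894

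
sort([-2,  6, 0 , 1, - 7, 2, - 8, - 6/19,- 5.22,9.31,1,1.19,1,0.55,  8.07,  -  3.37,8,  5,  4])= [ - 8, - 7, -5.22, - 3.37 , - 2, - 6/19,0, 0.55,1,1,1,1.19, 2 , 4 , 5,6,8 , 8.07,9.31]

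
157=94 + 63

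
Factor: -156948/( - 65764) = 3^1*11^1*29^1*401^( - 1 ) =957/401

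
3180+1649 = 4829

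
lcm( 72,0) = 0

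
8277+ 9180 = 17457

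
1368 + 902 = 2270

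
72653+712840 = 785493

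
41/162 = 41/162 =0.25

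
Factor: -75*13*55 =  - 53625 = - 3^1*5^3*11^1*13^1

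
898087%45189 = 39496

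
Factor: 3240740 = 2^2*5^1*31^1 * 5227^1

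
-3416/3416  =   - 1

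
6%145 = 6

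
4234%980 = 314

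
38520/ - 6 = - 6420 + 0/1 = - 6420.00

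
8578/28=4289/14 = 306.36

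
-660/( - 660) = 1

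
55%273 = 55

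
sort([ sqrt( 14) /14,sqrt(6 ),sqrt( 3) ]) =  [sqrt(14) /14,sqrt(3 ),sqrt(6)] 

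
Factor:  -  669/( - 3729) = 11^( - 1) * 113^( - 1 )*223^1 =223/1243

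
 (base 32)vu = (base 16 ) 3FE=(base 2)1111111110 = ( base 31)11U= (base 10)1022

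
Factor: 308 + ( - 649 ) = -341 = - 11^1*31^1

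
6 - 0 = 6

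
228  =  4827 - 4599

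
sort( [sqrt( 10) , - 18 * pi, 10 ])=[ - 18 * pi,sqrt( 10),  10]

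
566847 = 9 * 62983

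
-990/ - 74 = 495/37 = 13.38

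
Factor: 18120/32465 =2^3*3^1*43^(- 1) =24/43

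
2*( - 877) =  - 1754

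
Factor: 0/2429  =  0^1 = 0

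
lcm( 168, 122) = 10248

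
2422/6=403 + 2/3 = 403.67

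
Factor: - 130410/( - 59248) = 405/184  =  2^ ( - 3)* 3^4 *5^1*23^(  -  1 )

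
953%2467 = 953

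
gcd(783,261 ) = 261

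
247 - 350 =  - 103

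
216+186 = 402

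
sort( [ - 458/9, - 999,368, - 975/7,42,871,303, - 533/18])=[ - 999, - 975/7,-458/9, - 533/18,  42, 303,368,871] 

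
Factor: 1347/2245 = 3/5 = 3^1*5^(  -  1 )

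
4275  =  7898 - 3623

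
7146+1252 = 8398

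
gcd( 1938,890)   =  2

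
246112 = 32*7691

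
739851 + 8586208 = 9326059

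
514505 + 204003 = 718508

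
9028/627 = 9028/627 =14.40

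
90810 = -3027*(  -  30)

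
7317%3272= 773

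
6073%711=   385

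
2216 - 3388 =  - 1172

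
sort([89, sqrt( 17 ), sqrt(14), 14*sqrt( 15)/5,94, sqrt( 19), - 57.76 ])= [ - 57.76 , sqrt( 14 ),sqrt(17),sqrt( 19) , 14*sqrt( 15)/5, 89,94]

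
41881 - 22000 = 19881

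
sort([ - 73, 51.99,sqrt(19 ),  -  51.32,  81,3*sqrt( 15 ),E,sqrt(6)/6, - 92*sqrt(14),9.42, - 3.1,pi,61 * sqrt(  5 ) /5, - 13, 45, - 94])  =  [ - 92*sqrt( 14), - 94, - 73, - 51.32, - 13, - 3.1,  sqrt(6 )/6,E, pi,sqrt(19 ),9.42,  3*sqrt(15),61 * sqrt( 5)/5,45, 51.99 , 81 ] 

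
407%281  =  126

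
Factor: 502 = 2^1*251^1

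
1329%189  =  6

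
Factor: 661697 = 661697^1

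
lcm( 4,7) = 28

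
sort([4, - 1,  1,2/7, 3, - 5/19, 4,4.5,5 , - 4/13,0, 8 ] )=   [-1, - 4/13, - 5/19,0,2/7,1, 3,  4,  4, 4.5, 5,8]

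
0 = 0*719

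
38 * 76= 2888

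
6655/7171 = 6655/7171 = 0.93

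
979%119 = 27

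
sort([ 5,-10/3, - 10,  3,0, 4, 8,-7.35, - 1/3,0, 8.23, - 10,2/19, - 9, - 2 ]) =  [ - 10,-10, - 9, - 7.35,-10/3, - 2,-1/3,0 , 0, 2/19, 3,4,5,8,8.23]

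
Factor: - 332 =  - 2^2* 83^1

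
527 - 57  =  470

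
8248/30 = 274 + 14/15 = 274.93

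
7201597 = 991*7267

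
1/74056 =1/74056=0.00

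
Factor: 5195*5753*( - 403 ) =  - 5^1*11^1*13^1*31^1*523^1 * 1039^1 = - 12044394505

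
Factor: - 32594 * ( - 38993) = 2^1*43^1 * 379^1 * 38993^1 = 1270937842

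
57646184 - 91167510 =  - 33521326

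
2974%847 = 433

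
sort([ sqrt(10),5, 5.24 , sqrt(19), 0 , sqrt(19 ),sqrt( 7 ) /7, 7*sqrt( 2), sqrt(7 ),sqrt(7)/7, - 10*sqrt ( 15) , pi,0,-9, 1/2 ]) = [ - 10*sqrt(15), - 9, 0 , 0, sqrt( 7)/7, sqrt(7)/7,1/2,sqrt( 7 ) , pi,sqrt(10), sqrt(19) , sqrt(19), 5 , 5.24, 7*sqrt (2 )]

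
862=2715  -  1853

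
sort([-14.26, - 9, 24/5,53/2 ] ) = [- 14.26, - 9  ,  24/5,53/2] 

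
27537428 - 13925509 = 13611919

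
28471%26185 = 2286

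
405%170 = 65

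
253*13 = 3289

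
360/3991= 360/3991= 0.09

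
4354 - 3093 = 1261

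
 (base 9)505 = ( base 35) bp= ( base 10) 410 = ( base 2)110011010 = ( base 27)F5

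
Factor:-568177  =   - 568177^1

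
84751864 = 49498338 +35253526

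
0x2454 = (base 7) 36054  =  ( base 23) hd8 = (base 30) aa0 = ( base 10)9300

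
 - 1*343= -343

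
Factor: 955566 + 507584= 1463150 = 2^1*5^2*13^1*2251^1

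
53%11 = 9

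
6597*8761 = 57796317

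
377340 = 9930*38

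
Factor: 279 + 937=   1216 = 2^6*19^1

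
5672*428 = 2427616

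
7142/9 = 793 + 5/9 = 793.56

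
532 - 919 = - 387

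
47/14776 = 47/14776 = 0.00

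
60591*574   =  34779234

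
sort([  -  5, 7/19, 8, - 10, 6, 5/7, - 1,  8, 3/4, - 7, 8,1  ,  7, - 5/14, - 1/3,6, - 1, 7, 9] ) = [ - 10, - 7, - 5, - 1, -1, - 5/14, - 1/3, 7/19,  5/7,3/4,  1, 6, 6, 7, 7, 8,8,8,9] 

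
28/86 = 14/43 = 0.33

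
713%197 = 122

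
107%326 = 107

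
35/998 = 35/998 = 0.04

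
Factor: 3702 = 2^1*3^1*617^1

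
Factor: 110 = 2^1*5^1*11^1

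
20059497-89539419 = - 69479922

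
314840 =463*680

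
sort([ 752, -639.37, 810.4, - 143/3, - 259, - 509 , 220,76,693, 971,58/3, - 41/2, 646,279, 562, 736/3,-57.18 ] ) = [ - 639.37, - 509,-259, - 57.18, - 143/3,  -  41/2,58/3,76,220,  736/3,279,562,  646,693, 752 , 810.4, 971]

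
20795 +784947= 805742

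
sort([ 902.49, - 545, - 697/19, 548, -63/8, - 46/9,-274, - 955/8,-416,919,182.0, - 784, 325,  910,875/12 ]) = [ -784, - 545,- 416, - 274,- 955/8, - 697/19,-63/8, - 46/9,875/12,182.0, 325,548, 902.49,  910, 919 ]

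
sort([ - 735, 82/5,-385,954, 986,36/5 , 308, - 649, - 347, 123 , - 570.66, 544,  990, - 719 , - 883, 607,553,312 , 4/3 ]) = [  -  883,  -  735,-719 , - 649, - 570.66, - 385, - 347, 4/3, 36/5,82/5,  123,  308,312, 544,553, 607,954, 986, 990] 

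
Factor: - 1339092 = -2^2*3^4*4133^1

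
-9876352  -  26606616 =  -36482968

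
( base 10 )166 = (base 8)246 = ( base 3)20011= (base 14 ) bc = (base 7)325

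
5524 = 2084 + 3440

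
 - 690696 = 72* (  -  9593)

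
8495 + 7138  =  15633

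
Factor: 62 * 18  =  2^2*3^2*31^1 = 1116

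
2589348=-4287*(-604) 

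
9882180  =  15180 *651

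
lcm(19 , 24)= 456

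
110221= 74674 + 35547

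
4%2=0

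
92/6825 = 92/6825=0.01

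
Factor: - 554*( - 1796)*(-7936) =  - 2^11 * 31^1 *277^1*449^1 = - 7896193024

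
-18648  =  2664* ( - 7) 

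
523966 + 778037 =1302003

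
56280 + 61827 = 118107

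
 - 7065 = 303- 7368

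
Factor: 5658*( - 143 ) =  - 2^1*3^1*11^1*13^1*23^1 * 41^1 = -  809094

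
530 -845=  - 315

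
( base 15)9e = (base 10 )149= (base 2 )10010101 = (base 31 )4P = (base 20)79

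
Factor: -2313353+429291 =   -  1884062 = - 2^1*942031^1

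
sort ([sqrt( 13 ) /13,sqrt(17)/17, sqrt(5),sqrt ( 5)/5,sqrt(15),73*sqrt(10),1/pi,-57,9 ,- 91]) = [ - 91,- 57, sqrt (17)/17, sqrt( 13)/13, 1/pi,  sqrt( 5)/5, sqrt( 5),sqrt( 15 ),9,73*sqrt( 10)] 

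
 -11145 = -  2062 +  - 9083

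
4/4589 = 4/4589 = 0.00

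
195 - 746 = -551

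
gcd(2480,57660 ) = 620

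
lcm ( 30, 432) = 2160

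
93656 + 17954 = 111610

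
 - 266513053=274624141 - 541137194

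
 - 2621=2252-4873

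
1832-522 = 1310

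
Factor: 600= 2^3*3^1 * 5^2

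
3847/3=3847/3 = 1282.33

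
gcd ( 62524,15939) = 77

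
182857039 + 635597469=818454508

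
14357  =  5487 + 8870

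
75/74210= 15/14842 = 0.00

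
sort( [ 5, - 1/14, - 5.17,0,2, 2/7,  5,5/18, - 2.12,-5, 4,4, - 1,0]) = [ - 5.17,-5, - 2.12,-1, - 1/14, 0, 0, 5/18 , 2/7, 2, 4, 4, 5,5]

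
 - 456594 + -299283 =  - 755877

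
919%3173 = 919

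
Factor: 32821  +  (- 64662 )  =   - 31841 = - 17^1*1873^1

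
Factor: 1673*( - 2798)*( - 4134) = 19351477236 =2^2*3^1 * 7^1*13^1*53^1*239^1*1399^1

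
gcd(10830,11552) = 722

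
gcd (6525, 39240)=45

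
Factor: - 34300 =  - 2^2*5^2*7^3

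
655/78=8 + 31/78 = 8.40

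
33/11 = 3 = 3.00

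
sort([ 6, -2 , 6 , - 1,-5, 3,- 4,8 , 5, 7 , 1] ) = [  -  5,-4, - 2,-1,1, 3, 5,6,6,7,8] 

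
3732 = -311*( - 12 ) 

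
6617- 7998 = - 1381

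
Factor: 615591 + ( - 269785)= 2^1*43^1*4021^1 =345806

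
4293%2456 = 1837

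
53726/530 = 101 + 98/265 = 101.37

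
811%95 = 51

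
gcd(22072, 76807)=89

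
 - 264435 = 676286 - 940721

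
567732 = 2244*253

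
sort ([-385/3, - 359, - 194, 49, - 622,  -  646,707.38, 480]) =[ - 646, - 622,-359, - 194,-385/3, 49, 480, 707.38]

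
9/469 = 9/469 = 0.02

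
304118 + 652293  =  956411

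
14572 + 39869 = 54441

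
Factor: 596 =2^2*149^1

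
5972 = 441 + 5531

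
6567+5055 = 11622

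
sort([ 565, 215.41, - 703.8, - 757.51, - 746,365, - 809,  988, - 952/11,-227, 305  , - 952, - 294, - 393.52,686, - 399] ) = [ - 952,  -  809, -757.51, - 746, - 703.8, - 399, - 393.52 , - 294, - 227, - 952/11, 215.41, 305,  365,565, 686, 988 ]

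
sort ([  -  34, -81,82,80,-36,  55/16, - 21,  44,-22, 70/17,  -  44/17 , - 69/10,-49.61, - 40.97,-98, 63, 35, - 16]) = [  -  98,-81,-49.61, - 40.97, - 36,-34, - 22,-21 ,-16 ,-69/10  , - 44/17,55/16,  70/17,35, 44,63,  80,  82]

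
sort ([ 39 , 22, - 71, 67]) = [ - 71,22, 39, 67] 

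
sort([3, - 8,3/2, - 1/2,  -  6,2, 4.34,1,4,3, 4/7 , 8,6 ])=[ - 8, - 6  , - 1/2,4/7 , 1,3/2 , 2,3, 3, 4, 4.34, 6 , 8 ] 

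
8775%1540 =1075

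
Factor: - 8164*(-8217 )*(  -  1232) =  - 82646980416=- 2^6*3^2*7^1*11^2*13^1*83^1*157^1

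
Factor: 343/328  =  2^(  -  3 ) * 7^3*41^( - 1 ) 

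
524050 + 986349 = 1510399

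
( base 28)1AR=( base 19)308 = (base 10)1091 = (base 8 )2103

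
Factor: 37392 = 2^4*3^1*19^1*41^1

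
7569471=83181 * 91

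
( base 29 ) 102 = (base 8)1513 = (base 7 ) 2313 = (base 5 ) 11333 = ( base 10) 843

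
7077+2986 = 10063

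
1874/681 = 2 + 512/681 = 2.75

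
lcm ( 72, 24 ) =72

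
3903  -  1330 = 2573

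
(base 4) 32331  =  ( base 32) TT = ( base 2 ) 1110111101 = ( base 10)957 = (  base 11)7a0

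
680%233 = 214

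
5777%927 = 215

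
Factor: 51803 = 51803^1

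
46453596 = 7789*5964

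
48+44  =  92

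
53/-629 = -53/629 = -0.08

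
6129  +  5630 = 11759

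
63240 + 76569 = 139809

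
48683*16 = 778928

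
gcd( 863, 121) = 1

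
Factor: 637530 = 2^1*3^1 * 5^1*79^1*269^1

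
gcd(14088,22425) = 3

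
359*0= 0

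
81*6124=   496044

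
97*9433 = 915001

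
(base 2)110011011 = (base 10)411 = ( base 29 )E5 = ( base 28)ej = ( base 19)12C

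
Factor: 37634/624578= 31^1*607^1*312289^( - 1 ) = 18817/312289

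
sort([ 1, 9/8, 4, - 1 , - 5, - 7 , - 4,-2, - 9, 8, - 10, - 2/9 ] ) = [ - 10 , - 9,-7, - 5, - 4, - 2, - 1, - 2/9,  1, 9/8, 4, 8 ]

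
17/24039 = 17/24039 = 0.00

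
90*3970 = 357300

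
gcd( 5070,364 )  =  26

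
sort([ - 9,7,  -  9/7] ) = [-9,-9/7,7 ] 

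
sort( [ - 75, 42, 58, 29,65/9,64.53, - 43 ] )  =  [ - 75,  -  43,65/9, 29,42, 58, 64.53]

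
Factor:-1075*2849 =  - 3062675=- 5^2*7^1 * 11^1*37^1*43^1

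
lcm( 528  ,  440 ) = 2640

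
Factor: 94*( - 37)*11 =-38258 = - 2^1 *11^1*37^1*47^1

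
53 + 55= 108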